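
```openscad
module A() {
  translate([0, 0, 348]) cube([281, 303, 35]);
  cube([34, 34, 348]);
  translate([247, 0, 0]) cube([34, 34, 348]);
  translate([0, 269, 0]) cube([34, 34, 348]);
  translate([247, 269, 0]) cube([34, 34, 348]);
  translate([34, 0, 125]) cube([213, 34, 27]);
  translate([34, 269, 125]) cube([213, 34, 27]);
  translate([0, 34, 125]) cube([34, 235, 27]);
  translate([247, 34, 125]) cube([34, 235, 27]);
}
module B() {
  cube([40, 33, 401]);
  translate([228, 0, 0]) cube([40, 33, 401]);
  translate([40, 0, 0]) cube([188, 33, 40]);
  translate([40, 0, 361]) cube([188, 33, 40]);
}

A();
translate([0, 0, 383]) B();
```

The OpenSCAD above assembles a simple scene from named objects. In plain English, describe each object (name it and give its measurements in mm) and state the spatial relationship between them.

A is a four-legged stool. The seat is 281×303 mm, 35 mm thick, top at z = 383 mm. It stands on four square legs, each 34×34 mm in cross-section, from z = 0 to the seat underside, each flush with a corner of the seat. Four stretchers, 34 mm wide and 27 mm tall, connect adjacent legs with their undersides at z = 125 mm, each running between the inner faces of the legs it joins and aligned with the legs' outer faces on the other axis.

B is a picture frame with a 188×321 mm rectangular opening (x by z) and a uniform 40 mm border on every side. Frame depth is 33 mm along y. It is built from two vertical stiles running the full outside height and two horizontal rails spanning the gap between the stiles.

The picture frame is on top of the stool.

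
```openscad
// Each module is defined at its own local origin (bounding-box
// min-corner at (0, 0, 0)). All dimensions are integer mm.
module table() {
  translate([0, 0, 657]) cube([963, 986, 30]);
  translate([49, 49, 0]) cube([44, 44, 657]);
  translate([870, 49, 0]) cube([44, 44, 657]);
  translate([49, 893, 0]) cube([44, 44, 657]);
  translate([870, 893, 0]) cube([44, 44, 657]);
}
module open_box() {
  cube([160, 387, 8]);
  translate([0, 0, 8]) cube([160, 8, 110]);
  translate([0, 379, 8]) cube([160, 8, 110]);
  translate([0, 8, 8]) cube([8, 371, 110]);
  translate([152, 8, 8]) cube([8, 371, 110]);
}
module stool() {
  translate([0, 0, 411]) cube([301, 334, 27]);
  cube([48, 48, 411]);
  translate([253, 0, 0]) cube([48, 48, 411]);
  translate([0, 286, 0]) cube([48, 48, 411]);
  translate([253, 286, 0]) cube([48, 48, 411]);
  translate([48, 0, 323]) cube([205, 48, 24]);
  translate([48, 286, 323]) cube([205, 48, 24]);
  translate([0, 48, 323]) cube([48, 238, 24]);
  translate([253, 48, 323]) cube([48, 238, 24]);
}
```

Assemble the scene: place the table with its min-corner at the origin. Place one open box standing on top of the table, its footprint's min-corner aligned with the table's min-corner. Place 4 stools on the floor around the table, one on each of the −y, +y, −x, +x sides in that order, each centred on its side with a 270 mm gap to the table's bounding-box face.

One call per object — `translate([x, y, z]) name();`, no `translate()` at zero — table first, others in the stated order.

table();
translate([0, 0, 687]) open_box();
translate([331, -604, 0]) stool();
translate([331, 1256, 0]) stool();
translate([-571, 326, 0]) stool();
translate([1233, 326, 0]) stool();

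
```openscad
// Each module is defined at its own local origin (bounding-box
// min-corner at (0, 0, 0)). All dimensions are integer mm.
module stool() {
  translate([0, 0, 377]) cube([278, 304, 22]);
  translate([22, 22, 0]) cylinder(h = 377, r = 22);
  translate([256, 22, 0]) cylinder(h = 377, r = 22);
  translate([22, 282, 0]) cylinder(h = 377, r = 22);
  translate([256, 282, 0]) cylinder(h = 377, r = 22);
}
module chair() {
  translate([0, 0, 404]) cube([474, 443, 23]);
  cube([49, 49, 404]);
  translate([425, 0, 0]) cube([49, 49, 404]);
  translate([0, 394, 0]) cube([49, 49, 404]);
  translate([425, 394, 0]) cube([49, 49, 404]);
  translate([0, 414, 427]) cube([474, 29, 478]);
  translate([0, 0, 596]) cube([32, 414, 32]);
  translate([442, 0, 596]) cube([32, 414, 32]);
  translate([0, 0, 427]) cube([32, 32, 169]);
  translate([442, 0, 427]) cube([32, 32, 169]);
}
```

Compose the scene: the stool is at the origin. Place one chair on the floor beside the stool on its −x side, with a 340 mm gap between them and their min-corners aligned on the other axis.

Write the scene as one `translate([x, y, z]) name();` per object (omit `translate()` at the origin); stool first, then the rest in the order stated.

stool();
translate([-814, 0, 0]) chair();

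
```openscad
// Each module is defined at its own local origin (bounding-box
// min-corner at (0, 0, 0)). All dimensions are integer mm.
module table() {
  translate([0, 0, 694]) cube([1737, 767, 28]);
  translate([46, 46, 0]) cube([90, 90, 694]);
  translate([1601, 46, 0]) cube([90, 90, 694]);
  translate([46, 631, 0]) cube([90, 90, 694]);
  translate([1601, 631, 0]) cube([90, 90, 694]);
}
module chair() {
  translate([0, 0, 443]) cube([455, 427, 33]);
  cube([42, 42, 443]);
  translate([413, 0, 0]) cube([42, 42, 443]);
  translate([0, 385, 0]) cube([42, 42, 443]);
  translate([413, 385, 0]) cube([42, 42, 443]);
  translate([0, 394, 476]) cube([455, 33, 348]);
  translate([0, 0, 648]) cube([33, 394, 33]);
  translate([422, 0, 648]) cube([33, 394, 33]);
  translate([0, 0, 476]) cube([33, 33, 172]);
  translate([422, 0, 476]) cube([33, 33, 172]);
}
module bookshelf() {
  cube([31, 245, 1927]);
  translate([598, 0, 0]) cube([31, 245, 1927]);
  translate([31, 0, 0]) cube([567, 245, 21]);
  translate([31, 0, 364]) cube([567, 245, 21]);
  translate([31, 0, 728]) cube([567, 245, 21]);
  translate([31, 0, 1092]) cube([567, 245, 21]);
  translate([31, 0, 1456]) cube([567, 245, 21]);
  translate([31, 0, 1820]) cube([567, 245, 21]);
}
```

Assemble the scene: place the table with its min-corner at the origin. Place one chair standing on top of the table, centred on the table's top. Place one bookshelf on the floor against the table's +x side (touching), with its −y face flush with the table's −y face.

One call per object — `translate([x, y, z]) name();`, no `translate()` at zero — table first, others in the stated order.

table();
translate([641, 170, 722]) chair();
translate([1737, 0, 0]) bookshelf();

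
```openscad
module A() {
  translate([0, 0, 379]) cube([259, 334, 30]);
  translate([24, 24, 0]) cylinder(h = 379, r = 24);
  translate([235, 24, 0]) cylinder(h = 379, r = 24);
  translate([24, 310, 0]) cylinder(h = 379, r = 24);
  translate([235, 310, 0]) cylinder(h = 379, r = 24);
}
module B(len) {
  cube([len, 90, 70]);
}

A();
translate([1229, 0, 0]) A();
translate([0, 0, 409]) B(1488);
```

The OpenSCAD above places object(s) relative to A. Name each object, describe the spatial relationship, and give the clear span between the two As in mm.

A is a stool. B is a beam. A beam spans the tops of two stools. The clear span between the two stools is 970 mm.

Second stool starts at x = 1229; first ends at x = 259; clear span = 1229 − 259 = 970 mm.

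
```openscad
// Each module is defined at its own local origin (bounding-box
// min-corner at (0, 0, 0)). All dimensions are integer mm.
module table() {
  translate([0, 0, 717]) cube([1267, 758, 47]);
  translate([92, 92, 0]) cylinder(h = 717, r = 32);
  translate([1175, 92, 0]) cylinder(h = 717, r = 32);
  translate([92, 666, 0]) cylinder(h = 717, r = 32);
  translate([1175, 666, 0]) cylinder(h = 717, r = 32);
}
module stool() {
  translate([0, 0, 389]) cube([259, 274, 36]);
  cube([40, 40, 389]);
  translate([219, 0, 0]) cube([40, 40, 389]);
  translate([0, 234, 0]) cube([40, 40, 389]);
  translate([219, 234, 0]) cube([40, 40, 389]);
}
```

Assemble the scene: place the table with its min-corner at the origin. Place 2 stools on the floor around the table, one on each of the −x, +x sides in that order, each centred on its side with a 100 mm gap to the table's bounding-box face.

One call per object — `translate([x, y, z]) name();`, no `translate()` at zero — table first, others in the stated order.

table();
translate([-359, 242, 0]) stool();
translate([1367, 242, 0]) stool();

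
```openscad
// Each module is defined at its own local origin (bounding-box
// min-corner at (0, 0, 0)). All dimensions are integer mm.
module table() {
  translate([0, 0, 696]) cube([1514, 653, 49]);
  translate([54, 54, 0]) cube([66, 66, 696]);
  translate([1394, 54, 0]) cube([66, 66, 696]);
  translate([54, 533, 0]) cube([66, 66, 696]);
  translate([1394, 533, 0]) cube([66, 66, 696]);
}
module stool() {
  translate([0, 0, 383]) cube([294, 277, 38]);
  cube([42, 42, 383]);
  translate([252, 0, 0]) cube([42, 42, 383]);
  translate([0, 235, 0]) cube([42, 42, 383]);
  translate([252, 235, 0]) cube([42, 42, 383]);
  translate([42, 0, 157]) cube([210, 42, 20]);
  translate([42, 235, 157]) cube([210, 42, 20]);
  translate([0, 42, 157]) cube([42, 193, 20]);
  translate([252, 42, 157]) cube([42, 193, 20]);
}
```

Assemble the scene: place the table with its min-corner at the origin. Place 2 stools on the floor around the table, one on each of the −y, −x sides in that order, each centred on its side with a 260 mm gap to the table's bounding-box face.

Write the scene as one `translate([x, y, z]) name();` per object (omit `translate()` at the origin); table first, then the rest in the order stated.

table();
translate([610, -537, 0]) stool();
translate([-554, 188, 0]) stool();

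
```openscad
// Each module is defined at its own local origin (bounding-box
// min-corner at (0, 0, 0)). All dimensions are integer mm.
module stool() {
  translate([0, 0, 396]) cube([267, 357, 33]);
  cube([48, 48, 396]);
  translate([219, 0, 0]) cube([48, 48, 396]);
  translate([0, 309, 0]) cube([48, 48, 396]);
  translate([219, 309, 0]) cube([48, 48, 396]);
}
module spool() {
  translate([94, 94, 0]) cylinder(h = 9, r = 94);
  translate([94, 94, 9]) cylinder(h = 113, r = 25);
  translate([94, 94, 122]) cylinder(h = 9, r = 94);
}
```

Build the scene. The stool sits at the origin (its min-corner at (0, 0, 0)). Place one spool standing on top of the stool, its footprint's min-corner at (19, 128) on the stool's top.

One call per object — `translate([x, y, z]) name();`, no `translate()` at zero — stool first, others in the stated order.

stool();
translate([19, 128, 429]) spool();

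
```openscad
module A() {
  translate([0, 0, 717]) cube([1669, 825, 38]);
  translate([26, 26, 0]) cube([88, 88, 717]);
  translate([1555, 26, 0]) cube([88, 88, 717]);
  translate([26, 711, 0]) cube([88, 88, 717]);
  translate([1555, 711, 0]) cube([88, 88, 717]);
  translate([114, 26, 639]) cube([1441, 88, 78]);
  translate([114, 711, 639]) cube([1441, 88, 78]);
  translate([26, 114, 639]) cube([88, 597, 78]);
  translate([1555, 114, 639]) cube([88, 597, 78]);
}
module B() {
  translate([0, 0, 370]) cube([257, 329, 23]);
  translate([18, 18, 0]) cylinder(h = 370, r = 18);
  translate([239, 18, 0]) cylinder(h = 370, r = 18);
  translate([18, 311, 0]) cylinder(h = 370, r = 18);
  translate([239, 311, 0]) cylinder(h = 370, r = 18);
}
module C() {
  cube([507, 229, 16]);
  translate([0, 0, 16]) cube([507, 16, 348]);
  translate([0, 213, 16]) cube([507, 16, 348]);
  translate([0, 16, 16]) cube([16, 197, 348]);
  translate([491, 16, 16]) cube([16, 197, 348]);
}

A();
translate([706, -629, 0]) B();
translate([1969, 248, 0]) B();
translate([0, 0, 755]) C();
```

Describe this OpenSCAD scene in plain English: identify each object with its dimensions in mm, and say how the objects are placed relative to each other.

A is a table: top 1669 mm (x) × 825 mm (y), 38 mm thick, upper face at z = 755 mm, on four 88×88 mm square legs, each inset 26 mm from the nearest pair of top edges, running from z = 0 to the bottom of the top. Four apron rails, 88 mm thick and 78 mm tall, run between adjacent legs with their top edges flush with the underside of the top and their outer faces flush with the legs' outer faces.

B is a simple wooden stool: a rectangular seat 257 mm (x) by 329 mm (y), 23 mm thick, top face at z = 393 mm, on four round legs, each 36 mm in diameter. The legs rest on z = 0, each leg's axis is inset half a diameter from the nearest pair of seat edges (so the leg's bounding box is flush with the corner).

C is an open storage box with external size 507×229×364 mm and wall thickness 16 mm (the base is also 16 mm thick). The base covers the whole footprint; the four walls stand on the base, with the y-facing walls full-width and the x-facing walls fitting between their inner faces.

Two stools sit around the table at the −y, +x sides. The open box is on top of the table.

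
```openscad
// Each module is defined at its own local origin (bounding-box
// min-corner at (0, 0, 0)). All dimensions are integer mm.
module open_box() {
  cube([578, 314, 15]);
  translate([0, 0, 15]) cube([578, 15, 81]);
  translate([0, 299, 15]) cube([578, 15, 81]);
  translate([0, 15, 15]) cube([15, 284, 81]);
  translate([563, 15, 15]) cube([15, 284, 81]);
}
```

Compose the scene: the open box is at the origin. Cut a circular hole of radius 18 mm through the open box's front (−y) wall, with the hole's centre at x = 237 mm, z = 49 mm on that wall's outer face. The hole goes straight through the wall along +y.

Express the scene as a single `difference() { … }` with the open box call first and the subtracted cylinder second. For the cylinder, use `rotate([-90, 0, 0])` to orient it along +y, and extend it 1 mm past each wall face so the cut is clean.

difference() {
  open_box();
  translate([237, -1, 49]) rotate([-90, 0, 0]) cylinder(h = 17, r = 18);
}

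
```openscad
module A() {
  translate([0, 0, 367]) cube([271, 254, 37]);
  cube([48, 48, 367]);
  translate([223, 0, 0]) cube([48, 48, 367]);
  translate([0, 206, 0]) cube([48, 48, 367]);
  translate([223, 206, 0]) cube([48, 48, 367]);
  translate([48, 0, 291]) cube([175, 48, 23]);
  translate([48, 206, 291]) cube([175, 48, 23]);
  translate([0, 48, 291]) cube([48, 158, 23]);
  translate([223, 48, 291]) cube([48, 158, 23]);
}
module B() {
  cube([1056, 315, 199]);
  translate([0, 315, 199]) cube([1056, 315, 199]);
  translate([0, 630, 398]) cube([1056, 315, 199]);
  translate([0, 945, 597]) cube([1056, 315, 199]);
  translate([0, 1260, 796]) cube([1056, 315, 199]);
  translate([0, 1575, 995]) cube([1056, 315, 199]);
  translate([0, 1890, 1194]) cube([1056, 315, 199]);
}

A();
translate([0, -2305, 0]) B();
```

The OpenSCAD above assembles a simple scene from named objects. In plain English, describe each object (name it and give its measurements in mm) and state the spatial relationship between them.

A is a four-legged stool. The seat is 271×254 mm, 37 mm thick, top at z = 404 mm. It stands on four square legs, each 48×48 mm in cross-section, from z = 0 to the seat underside, each flush with a corner of the seat. Four stretchers, 48 mm wide and 23 mm tall, connect adjacent legs with their undersides at z = 291 mm, each running between the inner faces of the legs it joins and aligned with the legs' outer faces on the other axis.

B is a straight staircase of 7 solid steps. Each step is 1056 mm wide (x), 315 mm deep (y, the going) and 199 mm tall (the rise). The first step rests on the floor; each subsequent step sits one going further in +y and one rise higher in +z, directly behind and above the previous step with no overlap.

The staircase is on the floor beside the stool on its −y side.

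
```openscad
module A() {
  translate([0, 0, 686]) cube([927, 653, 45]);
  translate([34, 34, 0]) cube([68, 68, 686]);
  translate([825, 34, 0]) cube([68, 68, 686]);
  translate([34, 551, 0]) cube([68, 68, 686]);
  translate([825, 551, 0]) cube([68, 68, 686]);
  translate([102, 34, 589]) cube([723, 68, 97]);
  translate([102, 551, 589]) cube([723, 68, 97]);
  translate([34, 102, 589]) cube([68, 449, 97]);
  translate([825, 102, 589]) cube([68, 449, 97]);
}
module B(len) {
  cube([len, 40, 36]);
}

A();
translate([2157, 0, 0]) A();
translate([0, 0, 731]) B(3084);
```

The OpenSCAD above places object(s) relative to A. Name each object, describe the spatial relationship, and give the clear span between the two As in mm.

A is a table. B is a beam. A beam spans the tops of two tables. The clear span between the two tables is 1230 mm.

Second table starts at x = 2157; first ends at x = 927; clear span = 2157 − 927 = 1230 mm.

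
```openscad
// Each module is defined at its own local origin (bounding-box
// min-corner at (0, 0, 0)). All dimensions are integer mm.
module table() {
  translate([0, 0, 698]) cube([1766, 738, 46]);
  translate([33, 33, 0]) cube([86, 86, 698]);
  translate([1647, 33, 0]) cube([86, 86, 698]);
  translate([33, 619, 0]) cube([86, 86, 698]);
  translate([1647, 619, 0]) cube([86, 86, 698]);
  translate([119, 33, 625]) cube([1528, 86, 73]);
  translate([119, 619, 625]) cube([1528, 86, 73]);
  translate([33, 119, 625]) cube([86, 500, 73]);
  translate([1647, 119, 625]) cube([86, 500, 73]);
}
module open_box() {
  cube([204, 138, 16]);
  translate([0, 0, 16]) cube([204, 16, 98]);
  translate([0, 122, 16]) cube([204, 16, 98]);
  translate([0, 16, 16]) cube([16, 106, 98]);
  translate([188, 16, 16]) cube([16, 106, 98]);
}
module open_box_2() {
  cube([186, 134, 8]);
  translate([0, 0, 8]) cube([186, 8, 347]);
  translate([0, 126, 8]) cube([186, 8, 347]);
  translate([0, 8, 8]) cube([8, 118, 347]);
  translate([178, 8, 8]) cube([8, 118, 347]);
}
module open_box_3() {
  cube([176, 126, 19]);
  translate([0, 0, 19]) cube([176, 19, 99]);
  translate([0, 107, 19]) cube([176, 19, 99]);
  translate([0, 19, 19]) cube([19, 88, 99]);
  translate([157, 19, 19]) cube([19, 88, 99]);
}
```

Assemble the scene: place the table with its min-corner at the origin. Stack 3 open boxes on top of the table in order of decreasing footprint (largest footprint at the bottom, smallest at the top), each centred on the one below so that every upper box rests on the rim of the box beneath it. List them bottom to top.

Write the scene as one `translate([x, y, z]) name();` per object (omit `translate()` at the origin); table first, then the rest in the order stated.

table();
translate([781, 300, 744]) open_box();
translate([790, 302, 858]) open_box_2();
translate([795, 306, 1213]) open_box_3();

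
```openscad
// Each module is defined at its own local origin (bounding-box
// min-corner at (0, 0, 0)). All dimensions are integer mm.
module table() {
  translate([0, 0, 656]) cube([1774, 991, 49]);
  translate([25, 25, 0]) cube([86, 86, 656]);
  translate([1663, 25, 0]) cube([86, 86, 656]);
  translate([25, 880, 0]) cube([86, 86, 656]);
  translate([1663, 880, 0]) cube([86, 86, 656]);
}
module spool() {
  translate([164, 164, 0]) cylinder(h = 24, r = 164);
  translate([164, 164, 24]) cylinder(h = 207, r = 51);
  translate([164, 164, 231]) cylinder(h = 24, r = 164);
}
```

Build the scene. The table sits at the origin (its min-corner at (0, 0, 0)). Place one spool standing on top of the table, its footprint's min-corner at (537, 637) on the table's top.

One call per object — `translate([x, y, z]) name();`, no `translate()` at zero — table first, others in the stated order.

table();
translate([537, 637, 705]) spool();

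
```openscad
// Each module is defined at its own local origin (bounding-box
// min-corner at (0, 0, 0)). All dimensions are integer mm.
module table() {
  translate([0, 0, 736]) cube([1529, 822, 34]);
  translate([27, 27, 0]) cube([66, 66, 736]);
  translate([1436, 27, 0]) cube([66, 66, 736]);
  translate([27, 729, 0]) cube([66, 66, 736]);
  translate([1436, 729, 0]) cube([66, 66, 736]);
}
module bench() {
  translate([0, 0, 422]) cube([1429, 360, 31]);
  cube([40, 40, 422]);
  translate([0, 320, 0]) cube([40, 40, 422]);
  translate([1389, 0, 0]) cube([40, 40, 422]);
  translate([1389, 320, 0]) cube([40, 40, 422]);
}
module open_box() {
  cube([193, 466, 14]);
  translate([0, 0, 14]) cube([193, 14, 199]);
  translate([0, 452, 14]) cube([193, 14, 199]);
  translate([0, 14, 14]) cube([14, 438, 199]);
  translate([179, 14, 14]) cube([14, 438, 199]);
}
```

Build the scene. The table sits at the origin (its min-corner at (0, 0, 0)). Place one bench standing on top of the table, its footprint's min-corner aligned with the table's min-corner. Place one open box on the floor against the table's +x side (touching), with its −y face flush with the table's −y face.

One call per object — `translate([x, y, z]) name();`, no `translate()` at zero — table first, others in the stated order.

table();
translate([0, 0, 770]) bench();
translate([1529, 0, 0]) open_box();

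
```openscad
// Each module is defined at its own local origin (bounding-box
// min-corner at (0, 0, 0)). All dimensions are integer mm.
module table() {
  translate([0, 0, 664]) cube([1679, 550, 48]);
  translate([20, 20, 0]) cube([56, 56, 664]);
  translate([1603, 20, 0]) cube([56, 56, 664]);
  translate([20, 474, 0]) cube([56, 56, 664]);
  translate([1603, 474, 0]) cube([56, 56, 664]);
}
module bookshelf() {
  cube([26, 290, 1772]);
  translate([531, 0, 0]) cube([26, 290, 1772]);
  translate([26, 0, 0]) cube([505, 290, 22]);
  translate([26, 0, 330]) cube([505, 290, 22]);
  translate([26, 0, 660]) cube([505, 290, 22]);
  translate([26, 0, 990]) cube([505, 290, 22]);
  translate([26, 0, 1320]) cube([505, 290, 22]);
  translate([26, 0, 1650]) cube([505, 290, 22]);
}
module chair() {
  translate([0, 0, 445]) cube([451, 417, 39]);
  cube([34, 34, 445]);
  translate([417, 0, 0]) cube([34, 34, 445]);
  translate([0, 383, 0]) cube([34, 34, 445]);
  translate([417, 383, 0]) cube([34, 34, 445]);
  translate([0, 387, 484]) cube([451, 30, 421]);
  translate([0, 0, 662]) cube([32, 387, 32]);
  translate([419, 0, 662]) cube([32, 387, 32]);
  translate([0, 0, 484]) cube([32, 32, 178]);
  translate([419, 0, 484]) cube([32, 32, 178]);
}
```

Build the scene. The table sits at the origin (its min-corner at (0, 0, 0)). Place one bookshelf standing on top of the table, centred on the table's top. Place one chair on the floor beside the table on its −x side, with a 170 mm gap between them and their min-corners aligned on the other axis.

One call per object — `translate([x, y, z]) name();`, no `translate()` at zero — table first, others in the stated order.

table();
translate([561, 130, 712]) bookshelf();
translate([-621, 0, 0]) chair();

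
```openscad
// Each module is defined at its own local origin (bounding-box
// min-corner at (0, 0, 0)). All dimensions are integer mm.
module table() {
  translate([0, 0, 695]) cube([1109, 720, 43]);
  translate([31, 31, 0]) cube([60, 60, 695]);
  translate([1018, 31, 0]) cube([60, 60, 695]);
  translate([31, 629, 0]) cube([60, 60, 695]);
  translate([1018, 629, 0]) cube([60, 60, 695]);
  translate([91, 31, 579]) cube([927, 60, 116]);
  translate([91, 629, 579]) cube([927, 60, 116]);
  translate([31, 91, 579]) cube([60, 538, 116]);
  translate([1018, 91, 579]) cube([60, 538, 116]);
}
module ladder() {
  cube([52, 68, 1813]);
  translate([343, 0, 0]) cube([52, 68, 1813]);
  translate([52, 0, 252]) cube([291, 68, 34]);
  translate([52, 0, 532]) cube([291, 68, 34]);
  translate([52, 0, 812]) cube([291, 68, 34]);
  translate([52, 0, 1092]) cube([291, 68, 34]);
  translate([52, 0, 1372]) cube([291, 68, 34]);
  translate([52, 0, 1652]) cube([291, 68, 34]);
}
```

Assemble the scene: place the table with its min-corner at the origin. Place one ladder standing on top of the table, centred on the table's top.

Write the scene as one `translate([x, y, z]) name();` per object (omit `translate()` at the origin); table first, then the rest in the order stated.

table();
translate([357, 326, 738]) ladder();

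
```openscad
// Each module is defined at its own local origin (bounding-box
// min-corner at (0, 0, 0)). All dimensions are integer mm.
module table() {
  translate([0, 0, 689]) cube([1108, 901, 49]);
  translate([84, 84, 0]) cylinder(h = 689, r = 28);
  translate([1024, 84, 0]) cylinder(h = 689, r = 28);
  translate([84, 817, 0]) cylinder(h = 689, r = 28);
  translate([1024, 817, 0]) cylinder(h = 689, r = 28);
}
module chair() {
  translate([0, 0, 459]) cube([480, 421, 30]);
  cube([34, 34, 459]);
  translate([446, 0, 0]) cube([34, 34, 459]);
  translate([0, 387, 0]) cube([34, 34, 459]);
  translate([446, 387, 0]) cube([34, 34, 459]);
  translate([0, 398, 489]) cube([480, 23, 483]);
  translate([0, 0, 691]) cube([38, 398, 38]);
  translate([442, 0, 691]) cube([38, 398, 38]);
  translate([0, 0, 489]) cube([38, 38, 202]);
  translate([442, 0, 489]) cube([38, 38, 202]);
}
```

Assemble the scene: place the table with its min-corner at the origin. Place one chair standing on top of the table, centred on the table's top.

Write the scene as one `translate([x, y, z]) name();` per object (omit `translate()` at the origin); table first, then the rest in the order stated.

table();
translate([314, 240, 738]) chair();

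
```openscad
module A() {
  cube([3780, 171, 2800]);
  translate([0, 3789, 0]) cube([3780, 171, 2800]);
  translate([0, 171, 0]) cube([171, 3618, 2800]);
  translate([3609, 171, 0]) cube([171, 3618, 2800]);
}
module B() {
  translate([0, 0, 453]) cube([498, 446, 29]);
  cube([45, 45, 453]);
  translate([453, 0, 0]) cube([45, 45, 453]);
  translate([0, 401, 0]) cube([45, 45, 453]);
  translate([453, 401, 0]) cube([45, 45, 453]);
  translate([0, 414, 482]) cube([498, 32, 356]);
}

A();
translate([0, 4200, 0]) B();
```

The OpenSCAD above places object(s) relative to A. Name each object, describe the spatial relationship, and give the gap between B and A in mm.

A is a house frame. B is a chair. The chair is on the floor beside the house frame on its +y side. The gap between the chair and the house frame is 240 mm.

The chair's nearest face is 240 mm from the house frame's +y face.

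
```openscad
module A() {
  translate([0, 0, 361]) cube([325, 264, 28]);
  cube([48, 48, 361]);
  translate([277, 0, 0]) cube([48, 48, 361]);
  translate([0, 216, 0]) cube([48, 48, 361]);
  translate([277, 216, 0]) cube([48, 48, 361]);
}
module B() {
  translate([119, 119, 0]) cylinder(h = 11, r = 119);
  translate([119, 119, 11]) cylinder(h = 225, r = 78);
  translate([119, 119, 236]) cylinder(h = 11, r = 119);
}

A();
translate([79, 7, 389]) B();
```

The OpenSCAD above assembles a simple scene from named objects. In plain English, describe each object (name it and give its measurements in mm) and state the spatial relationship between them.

A is a four-legged stool. The seat is 325×264 mm, 28 mm thick, top at z = 389 mm. It stands on four square legs, each 48×48 mm in cross-section, from z = 0 to the seat underside, each flush with a corner of the seat.

B is a spool: two coaxial disc flanges of radius 119 mm and thickness 11 mm, joined by a core cylinder of radius 78 mm and height 225 mm. The lower flange rests on z = 0 and the three cylinders share a vertical axis.

The spool is on top of the stool.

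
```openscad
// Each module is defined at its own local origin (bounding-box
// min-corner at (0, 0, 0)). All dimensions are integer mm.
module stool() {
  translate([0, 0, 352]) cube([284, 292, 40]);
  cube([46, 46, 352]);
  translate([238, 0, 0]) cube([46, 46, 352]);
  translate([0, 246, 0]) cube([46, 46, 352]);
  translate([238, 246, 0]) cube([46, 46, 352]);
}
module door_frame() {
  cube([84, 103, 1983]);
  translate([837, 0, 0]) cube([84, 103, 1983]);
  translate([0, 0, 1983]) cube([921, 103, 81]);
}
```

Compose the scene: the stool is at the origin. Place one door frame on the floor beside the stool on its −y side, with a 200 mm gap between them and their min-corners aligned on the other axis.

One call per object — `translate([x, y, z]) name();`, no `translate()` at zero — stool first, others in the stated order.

stool();
translate([0, -303, 0]) door_frame();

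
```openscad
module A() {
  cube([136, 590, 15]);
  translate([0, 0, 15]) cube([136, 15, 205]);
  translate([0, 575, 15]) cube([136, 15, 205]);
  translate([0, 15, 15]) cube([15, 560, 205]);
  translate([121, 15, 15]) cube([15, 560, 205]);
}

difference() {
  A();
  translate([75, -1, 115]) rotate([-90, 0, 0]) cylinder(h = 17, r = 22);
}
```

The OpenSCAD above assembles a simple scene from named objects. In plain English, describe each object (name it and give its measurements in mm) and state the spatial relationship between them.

A is an open-topped rectangular box: outside dimensions 136×590×220 mm, with a uniform wall and base thickness of 15 mm. The base is a full 136×590 slab on the floor; four walls sit on top of the base. The front and back walls (the −y and +y sides) span the full width; the two side walls fit between them.

The open box has a circular hole of radius 22 mm through its front wall, centred at (x = 75, z = 115).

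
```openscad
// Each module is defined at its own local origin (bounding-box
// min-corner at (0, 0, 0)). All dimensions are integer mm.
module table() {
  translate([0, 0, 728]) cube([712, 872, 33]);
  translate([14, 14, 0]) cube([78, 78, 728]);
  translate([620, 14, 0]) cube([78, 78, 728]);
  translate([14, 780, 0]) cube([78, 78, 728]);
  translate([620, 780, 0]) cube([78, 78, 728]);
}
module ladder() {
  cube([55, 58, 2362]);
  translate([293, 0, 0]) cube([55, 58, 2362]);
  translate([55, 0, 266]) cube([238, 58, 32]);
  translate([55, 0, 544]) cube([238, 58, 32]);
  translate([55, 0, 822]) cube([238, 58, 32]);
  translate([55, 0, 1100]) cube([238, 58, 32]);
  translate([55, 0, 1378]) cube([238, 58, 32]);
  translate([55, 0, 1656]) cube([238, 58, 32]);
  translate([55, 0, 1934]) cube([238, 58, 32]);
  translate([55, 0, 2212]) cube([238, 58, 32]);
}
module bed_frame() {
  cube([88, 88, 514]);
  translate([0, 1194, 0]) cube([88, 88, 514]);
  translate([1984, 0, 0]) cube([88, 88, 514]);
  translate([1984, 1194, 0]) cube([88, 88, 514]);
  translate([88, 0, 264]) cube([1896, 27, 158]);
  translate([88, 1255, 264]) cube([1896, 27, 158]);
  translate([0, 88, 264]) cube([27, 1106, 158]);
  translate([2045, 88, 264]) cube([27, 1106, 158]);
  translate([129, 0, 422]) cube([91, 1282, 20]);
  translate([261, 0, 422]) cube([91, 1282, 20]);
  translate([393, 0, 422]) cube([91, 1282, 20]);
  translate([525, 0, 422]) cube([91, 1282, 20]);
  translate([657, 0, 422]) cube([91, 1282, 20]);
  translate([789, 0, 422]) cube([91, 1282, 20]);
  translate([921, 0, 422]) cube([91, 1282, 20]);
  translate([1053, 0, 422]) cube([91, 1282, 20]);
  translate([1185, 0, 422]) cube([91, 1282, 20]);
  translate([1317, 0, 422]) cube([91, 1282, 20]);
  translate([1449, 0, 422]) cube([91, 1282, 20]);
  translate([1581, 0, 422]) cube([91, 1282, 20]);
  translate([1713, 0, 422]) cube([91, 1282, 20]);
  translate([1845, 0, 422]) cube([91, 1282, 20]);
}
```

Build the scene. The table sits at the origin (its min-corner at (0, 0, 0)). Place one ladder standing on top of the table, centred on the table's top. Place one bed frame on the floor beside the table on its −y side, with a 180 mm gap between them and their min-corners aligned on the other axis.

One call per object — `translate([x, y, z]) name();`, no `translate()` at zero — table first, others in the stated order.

table();
translate([182, 407, 761]) ladder();
translate([0, -1462, 0]) bed_frame();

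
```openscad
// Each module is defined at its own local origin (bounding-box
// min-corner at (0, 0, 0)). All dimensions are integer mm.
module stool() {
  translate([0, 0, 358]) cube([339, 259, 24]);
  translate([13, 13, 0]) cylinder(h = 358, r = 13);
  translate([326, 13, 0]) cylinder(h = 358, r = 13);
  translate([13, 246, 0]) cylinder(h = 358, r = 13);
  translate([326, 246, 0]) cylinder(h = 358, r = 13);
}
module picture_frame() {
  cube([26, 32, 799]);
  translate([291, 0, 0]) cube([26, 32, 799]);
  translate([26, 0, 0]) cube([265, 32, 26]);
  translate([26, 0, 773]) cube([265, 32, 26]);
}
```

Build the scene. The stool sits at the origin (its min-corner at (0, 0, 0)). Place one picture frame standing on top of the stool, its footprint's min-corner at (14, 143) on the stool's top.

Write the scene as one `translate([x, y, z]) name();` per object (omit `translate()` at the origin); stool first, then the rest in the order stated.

stool();
translate([14, 143, 382]) picture_frame();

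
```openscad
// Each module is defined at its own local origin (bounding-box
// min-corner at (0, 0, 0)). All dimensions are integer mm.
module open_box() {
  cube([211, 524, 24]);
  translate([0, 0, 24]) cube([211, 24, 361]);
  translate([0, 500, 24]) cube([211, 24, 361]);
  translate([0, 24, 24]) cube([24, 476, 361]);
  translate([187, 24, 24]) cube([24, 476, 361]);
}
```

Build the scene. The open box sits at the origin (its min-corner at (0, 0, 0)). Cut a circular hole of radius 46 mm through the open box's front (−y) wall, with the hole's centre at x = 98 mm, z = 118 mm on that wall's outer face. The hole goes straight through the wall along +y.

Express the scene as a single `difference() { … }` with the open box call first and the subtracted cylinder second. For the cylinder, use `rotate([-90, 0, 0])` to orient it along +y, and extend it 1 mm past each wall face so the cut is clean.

difference() {
  open_box();
  translate([98, -1, 118]) rotate([-90, 0, 0]) cylinder(h = 26, r = 46);
}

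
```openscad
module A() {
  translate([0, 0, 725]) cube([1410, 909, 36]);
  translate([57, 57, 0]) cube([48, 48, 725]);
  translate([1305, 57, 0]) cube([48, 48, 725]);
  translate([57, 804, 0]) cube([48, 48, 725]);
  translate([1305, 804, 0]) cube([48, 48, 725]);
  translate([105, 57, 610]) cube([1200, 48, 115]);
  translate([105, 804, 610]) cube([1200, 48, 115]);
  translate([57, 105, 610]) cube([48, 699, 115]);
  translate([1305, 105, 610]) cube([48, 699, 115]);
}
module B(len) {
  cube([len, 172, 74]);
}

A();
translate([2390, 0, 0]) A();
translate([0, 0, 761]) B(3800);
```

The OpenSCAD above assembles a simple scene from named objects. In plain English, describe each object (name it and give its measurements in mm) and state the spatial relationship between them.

A is a table with a 1410×909 mm rectangular top, 36 mm thick, top surface at z = 761 mm, supported by four 48×48 mm square legs, each inset 57 mm from the nearest pair of top edges, running from the floor. Four apron rails, 48 mm thick and 115 mm tall, run between adjacent legs with their top edges flush with the underside of the top and their outer faces flush with the legs' outer faces.

B is a rectangular beam 3800 mm long (x), 172 mm deep (y), 74 mm thick (z).

The beam spans the tops of two tables placed 980 mm apart, resting at z = 761 mm.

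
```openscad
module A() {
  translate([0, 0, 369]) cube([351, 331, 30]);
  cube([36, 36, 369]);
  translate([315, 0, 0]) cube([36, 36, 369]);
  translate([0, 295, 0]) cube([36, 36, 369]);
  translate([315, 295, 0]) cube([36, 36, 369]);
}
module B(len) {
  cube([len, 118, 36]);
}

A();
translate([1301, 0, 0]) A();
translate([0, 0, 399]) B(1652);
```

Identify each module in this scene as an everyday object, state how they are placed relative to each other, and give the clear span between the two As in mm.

Second stool starts at x = 1301; first ends at x = 351; clear span = 1301 − 351 = 950 mm.

A is a stool. B is a beam. A beam spans the tops of two stools. The clear span between the two stools is 950 mm.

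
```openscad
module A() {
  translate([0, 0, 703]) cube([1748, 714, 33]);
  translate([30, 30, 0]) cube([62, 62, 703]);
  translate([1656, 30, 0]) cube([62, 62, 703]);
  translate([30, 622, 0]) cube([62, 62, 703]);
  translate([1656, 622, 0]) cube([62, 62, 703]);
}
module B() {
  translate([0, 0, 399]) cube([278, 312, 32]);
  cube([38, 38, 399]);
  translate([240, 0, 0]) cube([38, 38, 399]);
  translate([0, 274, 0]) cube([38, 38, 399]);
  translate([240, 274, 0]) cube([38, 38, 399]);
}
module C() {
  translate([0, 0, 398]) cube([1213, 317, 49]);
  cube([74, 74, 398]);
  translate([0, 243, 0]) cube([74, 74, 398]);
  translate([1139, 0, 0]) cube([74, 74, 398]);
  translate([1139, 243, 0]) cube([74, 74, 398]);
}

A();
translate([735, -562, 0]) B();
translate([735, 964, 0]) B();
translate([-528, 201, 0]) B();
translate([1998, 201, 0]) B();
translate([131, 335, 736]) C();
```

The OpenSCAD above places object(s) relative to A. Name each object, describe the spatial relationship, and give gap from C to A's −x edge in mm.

A is a table. B is a stool. C is a bench. Four stools sit around the table at the −y, +y, −x, +x sides. The bench is on top of the table. The gap from the bench to the table's −x edge is 131 mm.

The bench's min-x is at 131; the table's min-x is 0; gap = 131 mm.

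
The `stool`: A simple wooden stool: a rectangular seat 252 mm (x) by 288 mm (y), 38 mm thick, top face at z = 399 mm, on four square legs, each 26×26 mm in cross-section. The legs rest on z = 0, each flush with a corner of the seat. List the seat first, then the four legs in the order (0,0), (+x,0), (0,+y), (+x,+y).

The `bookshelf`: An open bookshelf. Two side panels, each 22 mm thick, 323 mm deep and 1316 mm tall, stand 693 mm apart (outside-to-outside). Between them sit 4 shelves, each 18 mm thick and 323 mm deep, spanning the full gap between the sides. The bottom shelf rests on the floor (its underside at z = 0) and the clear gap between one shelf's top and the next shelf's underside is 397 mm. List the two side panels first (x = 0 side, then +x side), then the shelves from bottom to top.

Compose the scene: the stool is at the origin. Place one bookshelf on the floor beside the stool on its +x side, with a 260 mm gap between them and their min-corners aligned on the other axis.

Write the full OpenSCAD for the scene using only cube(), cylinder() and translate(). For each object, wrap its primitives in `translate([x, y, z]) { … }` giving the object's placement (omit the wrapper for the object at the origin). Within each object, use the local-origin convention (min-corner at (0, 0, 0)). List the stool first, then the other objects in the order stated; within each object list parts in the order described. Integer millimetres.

translate([0, 0, 361]) cube([252, 288, 38]);
cube([26, 26, 361]);
translate([226, 0, 0]) cube([26, 26, 361]);
translate([0, 262, 0]) cube([26, 26, 361]);
translate([226, 262, 0]) cube([26, 26, 361]);
translate([512, 0, 0]) {
  cube([22, 323, 1316]);
  translate([671, 0, 0]) cube([22, 323, 1316]);
  translate([22, 0, 0]) cube([649, 323, 18]);
  translate([22, 0, 415]) cube([649, 323, 18]);
  translate([22, 0, 830]) cube([649, 323, 18]);
  translate([22, 0, 1245]) cube([649, 323, 18]);
}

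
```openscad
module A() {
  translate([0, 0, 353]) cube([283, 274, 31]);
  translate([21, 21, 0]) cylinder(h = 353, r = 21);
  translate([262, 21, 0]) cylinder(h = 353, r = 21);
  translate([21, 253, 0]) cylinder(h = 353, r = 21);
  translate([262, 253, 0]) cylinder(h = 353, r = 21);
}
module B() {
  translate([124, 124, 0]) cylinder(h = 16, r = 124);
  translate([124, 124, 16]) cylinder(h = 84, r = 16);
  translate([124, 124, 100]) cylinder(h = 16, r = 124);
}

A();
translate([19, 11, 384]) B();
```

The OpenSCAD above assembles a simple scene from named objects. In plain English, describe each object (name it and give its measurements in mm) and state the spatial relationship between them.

A is a simple wooden stool: a rectangular seat 283 mm (x) by 274 mm (y), 31 mm thick, top face at z = 384 mm, on four round legs, each 42 mm in diameter. The legs rest on z = 0, each leg's axis is inset half a diameter from the nearest pair of seat edges (so the leg's bounding box is flush with the corner).

B is a spool: two coaxial disc flanges of radius 124 mm and thickness 16 mm, joined by a core cylinder of radius 16 mm and height 84 mm. The lower flange rests on z = 0 and the three cylinders share a vertical axis.

The spool is on top of the stool.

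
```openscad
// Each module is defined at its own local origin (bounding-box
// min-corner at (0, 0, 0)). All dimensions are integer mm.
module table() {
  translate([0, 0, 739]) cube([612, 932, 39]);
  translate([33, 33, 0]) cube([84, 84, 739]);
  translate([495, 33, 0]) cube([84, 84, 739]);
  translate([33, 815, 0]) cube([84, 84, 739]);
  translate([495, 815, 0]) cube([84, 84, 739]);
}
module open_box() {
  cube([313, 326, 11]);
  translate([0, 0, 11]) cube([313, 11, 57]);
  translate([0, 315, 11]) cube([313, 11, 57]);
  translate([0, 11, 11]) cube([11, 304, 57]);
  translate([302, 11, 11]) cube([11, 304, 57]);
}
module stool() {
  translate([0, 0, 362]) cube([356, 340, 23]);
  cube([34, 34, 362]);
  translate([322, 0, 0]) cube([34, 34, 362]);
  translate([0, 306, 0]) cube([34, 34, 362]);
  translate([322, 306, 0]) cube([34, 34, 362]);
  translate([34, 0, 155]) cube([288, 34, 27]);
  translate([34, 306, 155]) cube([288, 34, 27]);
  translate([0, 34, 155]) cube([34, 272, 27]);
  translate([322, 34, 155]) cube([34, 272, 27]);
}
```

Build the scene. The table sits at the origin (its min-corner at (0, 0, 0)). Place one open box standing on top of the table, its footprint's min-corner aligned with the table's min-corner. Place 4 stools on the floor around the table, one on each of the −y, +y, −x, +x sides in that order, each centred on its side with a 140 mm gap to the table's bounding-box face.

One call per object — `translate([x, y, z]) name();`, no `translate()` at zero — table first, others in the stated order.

table();
translate([0, 0, 778]) open_box();
translate([128, -480, 0]) stool();
translate([128, 1072, 0]) stool();
translate([-496, 296, 0]) stool();
translate([752, 296, 0]) stool();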